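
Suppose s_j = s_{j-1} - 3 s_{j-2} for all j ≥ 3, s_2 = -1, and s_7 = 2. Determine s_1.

-6

Let s_1 = w.
s_3 = -1 - 3w
s_4 = 2 - 3w
s_5 = 5 + 6w
s_6 = -1 + 15w
s_7 = -16 - 3w
So -16 - 3w = 2, giving w = -6.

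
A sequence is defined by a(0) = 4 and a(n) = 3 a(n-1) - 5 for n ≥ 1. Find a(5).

a(1) = 3*4 - 5 = 7
a(2) = 3*7 - 5 = 16
a(3) = 3*16 - 5 = 43
a(4) = 3*43 - 5 = 124
a(5) = 3*124 - 5 = 367

367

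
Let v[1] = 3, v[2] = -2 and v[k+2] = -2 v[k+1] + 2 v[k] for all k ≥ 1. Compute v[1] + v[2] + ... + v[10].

v[3] = -2(-2) + 2(3) = 10
v[4] = -2(10) + 2(-2) = -24
v[5] = -2(-24) + 2(10) = 68
v[6] = -2(68) + 2(-24) = -184
v[7] = -2(-184) + 2(68) = 504
v[8] = -2(504) + 2(-184) = -1376
v[9] = -2(-1376) + 2(504) = 3760
v[10] = -2(3760) + 2(-1376) = -10272
Sum = 3 + (-2) + 10 + (-24) + 68 + (-184) + 504 + (-1376) + 3760 + (-10272) = -7513

-7513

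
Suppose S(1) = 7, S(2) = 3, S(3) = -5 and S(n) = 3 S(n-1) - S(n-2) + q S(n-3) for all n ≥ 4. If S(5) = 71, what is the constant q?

S(4) = -18 + 7q
S(5) = -49 + 24q
So -49 + 24q = 71, giving q = 5.

5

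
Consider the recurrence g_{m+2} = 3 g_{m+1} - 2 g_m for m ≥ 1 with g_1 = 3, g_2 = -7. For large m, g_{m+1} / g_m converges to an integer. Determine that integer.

The characteristic equation is r^2 - 3r + 2 = 0, which factors as (r - 2)(r - 1) = 0.
So the roots are 2 and 1. Since |2| > |1| and the coefficient of 2^m is non-zero, the ratio tends to 2.

2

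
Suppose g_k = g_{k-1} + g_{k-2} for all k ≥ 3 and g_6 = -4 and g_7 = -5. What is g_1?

Rearranging, g_{k-2} = g_k - g_{k-1}.
g_5 = -5 - (-4) = -1
g_4 = -4 - (-1) = -3
g_3 = -1 - (-3) = 2
g_2 = -3 - 2 = -5
g_1 = 2 - (-5) = 7

7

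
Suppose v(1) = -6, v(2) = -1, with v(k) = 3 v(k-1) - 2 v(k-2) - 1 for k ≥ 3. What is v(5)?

v(3) = 3·(-1) - 2·(-6) - 1 = 8
v(4) = 3·8 - 2·(-1) - 1 = 25
v(5) = 3·25 - 2·8 - 1 = 58

58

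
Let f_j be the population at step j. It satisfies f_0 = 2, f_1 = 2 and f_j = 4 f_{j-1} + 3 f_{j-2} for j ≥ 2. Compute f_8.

f_2 = 4*2 + 3*2 = 14
f_3 = 4*14 + 3*2 = 62
f_4 = 4*62 + 3*14 = 290
f_5 = 4*290 + 3*62 = 1346
f_6 = 4*1346 + 3*290 = 6254
f_7 = 4*6254 + 3*1346 = 29054
f_8 = 4*29054 + 3*6254 = 134978

134978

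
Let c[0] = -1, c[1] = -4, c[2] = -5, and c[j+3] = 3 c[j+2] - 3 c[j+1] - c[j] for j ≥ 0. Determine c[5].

50

c[3] = 3*(-5) - 3*(-4) - (-1) = -2
c[4] = 3*(-2) - 3*(-5) - (-4) = 13
c[5] = 3*13 - 3*(-2) - (-5) = 50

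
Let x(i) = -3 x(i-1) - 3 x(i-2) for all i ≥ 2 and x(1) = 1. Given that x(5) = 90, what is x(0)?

Let x(0) = w.
x(2) = -3 - 3w
x(3) = 6 + 9w
x(4) = -9 - 18w
x(5) = 9 + 27w
So 9 + 27w = 90, giving w = 3.

3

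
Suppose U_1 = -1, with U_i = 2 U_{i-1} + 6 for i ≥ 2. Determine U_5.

74

U_2 = 2*(-1) + 6 = 4
U_3 = 2*4 + 6 = 14
U_4 = 2*14 + 6 = 34
U_5 = 2*34 + 6 = 74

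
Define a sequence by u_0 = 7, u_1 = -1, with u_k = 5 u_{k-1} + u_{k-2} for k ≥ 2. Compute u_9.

u_2 = 5·(-1) + 7 = 2
u_3 = 5·2 + (-1) = 9
u_4 = 5·9 + 2 = 47
u_5 = 5·47 + 9 = 244
u_6 = 5·244 + 47 = 1267
u_7 = 5·1267 + 244 = 6579
u_8 = 5·6579 + 1267 = 34162
u_9 = 5·34162 + 6579 = 177389

177389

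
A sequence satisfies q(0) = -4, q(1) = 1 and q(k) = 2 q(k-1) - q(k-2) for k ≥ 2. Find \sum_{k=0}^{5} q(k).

51

q(2) = 2*1 - (-4) = 6
q(3) = 2*6 - 1 = 11
q(4) = 2*11 - 6 = 16
q(5) = 2*16 - 11 = 21
Sum = (-4) + 1 + 6 + 11 + 16 + 21 = 51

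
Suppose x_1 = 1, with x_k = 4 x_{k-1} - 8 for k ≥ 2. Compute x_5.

-424

x_2 = 4·1 - 8 = -4
x_3 = 4·(-4) - 8 = -24
x_4 = 4·(-24) - 8 = -104
x_5 = 4·(-104) - 8 = -424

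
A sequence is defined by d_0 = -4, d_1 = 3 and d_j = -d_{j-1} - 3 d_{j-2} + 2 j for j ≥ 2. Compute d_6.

d_2 = -3 - 3(-4) + 4 = 13
d_3 = -13 - 3(3) + 6 = -16
d_4 = -(-16) - 3(13) + 8 = -15
d_5 = -(-15) - 3(-16) + 10 = 73
d_6 = -73 - 3(-15) + 12 = -16

-16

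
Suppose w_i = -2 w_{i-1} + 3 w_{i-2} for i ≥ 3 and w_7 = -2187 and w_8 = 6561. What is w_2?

Rearranging, w_{i-2} = (w_i + 2 w_{i-1}) / 3.
w_6 = (6561 + 2(-2187)) / 3 = 2187/3 = 729
w_5 = (-2187 + 2(729)) / 3 = -729/3 = -243
w_4 = (729 + 2(-243)) / 3 = 243/3 = 81
w_3 = (-243 + 2(81)) / 3 = -81/3 = -27
w_2 = (81 + 2(-27)) / 3 = 27/3 = 9

9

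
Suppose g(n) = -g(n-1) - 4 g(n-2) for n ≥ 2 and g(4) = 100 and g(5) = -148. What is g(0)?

Rearranging, g(n-2) = (g(n) + g(n-1)) / -4.
g(3) = (-148 + 100) / -4 = -48/-4 = 12
g(2) = (100 + 12) / -4 = 112/-4 = -28
g(1) = (12 + (-28)) / -4 = -16/-4 = 4
g(0) = (-28 + 4) / -4 = -24/-4 = 6

6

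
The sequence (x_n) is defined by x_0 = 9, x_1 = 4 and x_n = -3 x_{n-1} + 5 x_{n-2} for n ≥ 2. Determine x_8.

x_2 = -3*4 + 5*9 = 33
x_3 = -3*33 + 5*4 = -79
x_4 = -3*(-79) + 5*33 = 402
x_5 = -3*402 + 5*(-79) = -1601
x_6 = -3*(-1601) + 5*402 = 6813
x_7 = -3*6813 + 5*(-1601) = -28444
x_8 = -3*(-28444) + 5*6813 = 119397

119397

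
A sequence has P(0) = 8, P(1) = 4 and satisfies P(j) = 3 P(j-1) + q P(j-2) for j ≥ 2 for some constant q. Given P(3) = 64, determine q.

1

P(2) = 12 + 8q
P(3) = 36 + 28q
So 36 + 28q = 64, giving q = 1.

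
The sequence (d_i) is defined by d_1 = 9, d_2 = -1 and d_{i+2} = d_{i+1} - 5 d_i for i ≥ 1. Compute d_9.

234

d_3 = (-1) - 5(9) = -46
d_4 = (-46) - 5(-1) = -41
d_5 = (-41) - 5(-46) = 189
d_6 = 189 - 5(-41) = 394
d_7 = 394 - 5(189) = -551
d_8 = (-551) - 5(394) = -2521
d_9 = (-2521) - 5(-551) = 234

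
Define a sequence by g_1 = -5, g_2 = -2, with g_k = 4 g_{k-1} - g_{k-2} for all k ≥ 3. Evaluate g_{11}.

g_3 = 4·(-2) - (-5) = -3
g_4 = 4·(-3) - (-2) = -10
g_5 = 4·(-10) - (-3) = -37
g_6 = 4·(-37) - (-10) = -138
g_7 = 4·(-138) - (-37) = -515
g_8 = 4·(-515) - (-138) = -1922
g_9 = 4·(-1922) - (-515) = -7173
g_{10} = 4·(-7173) - (-1922) = -26770
g_{11} = 4·(-26770) - (-7173) = -99907

-99907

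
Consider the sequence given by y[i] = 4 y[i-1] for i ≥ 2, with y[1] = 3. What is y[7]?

12288

y[2] = 4(3) = 12
y[3] = 4(12) = 48
y[4] = 4(48) = 192
y[5] = 4(192) = 768
y[6] = 4(768) = 3072
y[7] = 4(3072) = 12288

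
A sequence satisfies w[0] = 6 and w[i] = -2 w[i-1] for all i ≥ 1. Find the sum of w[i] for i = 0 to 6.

w[1] = -2·6 = -12
w[2] = -2·(-12) = 24
w[3] = -2·24 = -48
w[4] = -2·(-48) = 96
w[5] = -2·96 = -192
w[6] = -2·(-192) = 384
Sum = 6 + (-12) + 24 + (-48) + 96 + (-192) + 384 = 258

258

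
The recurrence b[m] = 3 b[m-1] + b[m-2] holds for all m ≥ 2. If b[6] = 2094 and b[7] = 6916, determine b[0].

6

Rearranging, b[m-2] = b[m] - 3 b[m-1].
b[5] = 6916 - 3·2094 = 634
b[4] = 2094 - 3·634 = 192
b[3] = 634 - 3·192 = 58
b[2] = 192 - 3·58 = 18
b[1] = 58 - 3·18 = 4
b[0] = 18 - 3·4 = 6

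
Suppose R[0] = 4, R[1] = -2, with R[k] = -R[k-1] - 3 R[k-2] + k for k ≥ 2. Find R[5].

-57

R[2] = -(-2) - 3·4 + 2 = -8
R[3] = -(-8) - 3·(-2) + 3 = 17
R[4] = -17 - 3·(-8) + 4 = 11
R[5] = -11 - 3·17 + 5 = -57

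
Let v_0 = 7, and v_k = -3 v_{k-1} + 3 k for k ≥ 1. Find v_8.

42243

v_1 = -3*7 + 3 = -18
v_2 = -3*(-18) + 6 = 60
v_3 = -3*60 + 9 = -171
v_4 = -3*(-171) + 12 = 525
v_5 = -3*525 + 15 = -1560
v_6 = -3*(-1560) + 18 = 4698
v_7 = -3*4698 + 21 = -14073
v_8 = -3*(-14073) + 24 = 42243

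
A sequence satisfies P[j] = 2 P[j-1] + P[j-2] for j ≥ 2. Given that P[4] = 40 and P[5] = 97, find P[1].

Rearranging, P[j-2] = P[j] - 2 P[j-1].
P[3] = 97 - 2*40 = 17
P[2] = 40 - 2*17 = 6
P[1] = 17 - 2*6 = 5

5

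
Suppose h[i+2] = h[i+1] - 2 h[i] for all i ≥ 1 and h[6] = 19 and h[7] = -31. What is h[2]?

Rearranging, h[i-2] = (h[i] - h[i-1]) / -2.
h[5] = (-31 - 19) / -2 = -50/-2 = 25
h[4] = (19 - 25) / -2 = -6/-2 = 3
h[3] = (25 - 3) / -2 = 22/-2 = -11
h[2] = (3 - (-11)) / -2 = 14/-2 = -7

-7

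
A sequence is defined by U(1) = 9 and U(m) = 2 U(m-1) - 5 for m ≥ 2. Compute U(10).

2053

U(2) = 2*9 - 5 = 13
U(3) = 2*13 - 5 = 21
U(4) = 2*21 - 5 = 37
U(5) = 2*37 - 5 = 69
U(6) = 2*69 - 5 = 133
U(7) = 2*133 - 5 = 261
U(8) = 2*261 - 5 = 517
U(9) = 2*517 - 5 = 1029
U(10) = 2*1029 - 5 = 2053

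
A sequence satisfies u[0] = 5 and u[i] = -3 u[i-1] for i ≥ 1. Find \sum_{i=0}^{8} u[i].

24605

u[1] = -3·5 = -15
u[2] = -3·(-15) = 45
u[3] = -3·45 = -135
u[4] = -3·(-135) = 405
u[5] = -3·405 = -1215
u[6] = -3·(-1215) = 3645
u[7] = -3·3645 = -10935
u[8] = -3·(-10935) = 32805
Sum = 5 + (-15) + 45 + (-135) + 405 + (-1215) + 3645 + (-10935) + 32805 = 24605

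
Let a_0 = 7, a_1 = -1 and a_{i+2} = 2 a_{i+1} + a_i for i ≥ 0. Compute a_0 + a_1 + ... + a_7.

552

a_2 = 2·(-1) + 7 = 5
a_3 = 2·5 + (-1) = 9
a_4 = 2·9 + 5 = 23
a_5 = 2·23 + 9 = 55
a_6 = 2·55 + 23 = 133
a_7 = 2·133 + 55 = 321
Sum = 7 + (-1) + 5 + 9 + 23 + 55 + 133 + 321 = 552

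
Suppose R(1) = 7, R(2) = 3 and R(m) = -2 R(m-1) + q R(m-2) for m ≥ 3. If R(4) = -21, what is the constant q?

3

R(3) = -6 + 7q
R(4) = 12 - 11q
So 12 - 11q = -21, giving q = 3.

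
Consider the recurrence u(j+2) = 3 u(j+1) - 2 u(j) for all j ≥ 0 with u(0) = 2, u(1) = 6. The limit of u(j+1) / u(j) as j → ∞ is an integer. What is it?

The characteristic equation is r^2 - 3r + 2 = 0, which factors as (r - 2)(r - 1) = 0.
So the roots are 2 and 1. Since |2| > |1| and the coefficient of 2^j is non-zero, the ratio tends to 2.

2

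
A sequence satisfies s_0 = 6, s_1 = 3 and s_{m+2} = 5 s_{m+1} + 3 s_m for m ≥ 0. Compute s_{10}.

28044033

s_2 = 5(3) + 3(6) = 33
s_3 = 5(33) + 3(3) = 174
s_4 = 5(174) + 3(33) = 969
s_5 = 5(969) + 3(174) = 5367
s_6 = 5(5367) + 3(969) = 29742
s_7 = 5(29742) + 3(5367) = 164811
s_8 = 5(164811) + 3(29742) = 913281
s_9 = 5(913281) + 3(164811) = 5060838
s_{10} = 5(5060838) + 3(913281) = 28044033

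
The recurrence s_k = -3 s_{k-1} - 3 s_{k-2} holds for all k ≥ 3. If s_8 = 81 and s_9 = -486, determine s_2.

-3

Rearranging, s_{k-2} = (s_k + 3 s_{k-1}) / -3.
s_7 = (-486 + 3·81) / -3 = -243/-3 = 81
s_6 = (81 + 3·81) / -3 = 324/-3 = -108
s_5 = (81 + 3·(-108)) / -3 = -243/-3 = 81
s_4 = (-108 + 3·81) / -3 = 135/-3 = -45
s_3 = (81 + 3·(-45)) / -3 = -54/-3 = 18
s_2 = (-45 + 3·18) / -3 = 9/-3 = -3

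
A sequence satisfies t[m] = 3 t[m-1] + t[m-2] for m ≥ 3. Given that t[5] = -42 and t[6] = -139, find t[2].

-4

Rearranging, t[m-2] = t[m] - 3 t[m-1].
t[4] = -139 - 3*(-42) = -13
t[3] = -42 - 3*(-13) = -3
t[2] = -13 - 3*(-3) = -4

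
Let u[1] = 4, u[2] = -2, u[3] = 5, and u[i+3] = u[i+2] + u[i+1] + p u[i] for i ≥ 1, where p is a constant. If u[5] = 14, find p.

3

u[4] = 3 + 4p
u[5] = 8 + 2p
So 8 + 2p = 14, giving p = 3.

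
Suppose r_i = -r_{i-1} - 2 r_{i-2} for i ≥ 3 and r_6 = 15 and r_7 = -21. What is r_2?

Rearranging, r_{i-2} = (r_i + r_{i-1}) / -2.
r_5 = (-21 + 15) / -2 = -6/-2 = 3
r_4 = (15 + 3) / -2 = 18/-2 = -9
r_3 = (3 + (-9)) / -2 = -6/-2 = 3
r_2 = (-9 + 3) / -2 = -6/-2 = 3

3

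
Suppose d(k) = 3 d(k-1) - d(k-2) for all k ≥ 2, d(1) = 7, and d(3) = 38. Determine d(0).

Let d(0) = v.
d(2) = 21 - v
d(3) = 56 - 3v
So 56 - 3v = 38, giving v = 6.

6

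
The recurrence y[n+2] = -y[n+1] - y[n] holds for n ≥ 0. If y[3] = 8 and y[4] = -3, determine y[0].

8

Rearranging, y[n-2] = -(y[n] + y[n-1]).
y[2] = -(-3 + 8) = -5
y[1] = -(8 + (-5)) = -3
y[0] = -(-5 + (-3)) = 8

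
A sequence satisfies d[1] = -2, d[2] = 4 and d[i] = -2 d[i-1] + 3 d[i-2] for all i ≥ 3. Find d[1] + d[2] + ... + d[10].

d[3] = -2·4 + 3·(-2) = -14
d[4] = -2·(-14) + 3·4 = 40
d[5] = -2·40 + 3·(-14) = -122
d[6] = -2·(-122) + 3·40 = 364
d[7] = -2·364 + 3·(-122) = -1094
d[8] = -2·(-1094) + 3·364 = 3280
d[9] = -2·3280 + 3·(-1094) = -9842
d[10] = -2·(-9842) + 3·3280 = 29524
Sum = (-2) + 4 + (-14) + 40 + (-122) + 364 + (-1094) + 3280 + (-9842) + 29524 = 22138

22138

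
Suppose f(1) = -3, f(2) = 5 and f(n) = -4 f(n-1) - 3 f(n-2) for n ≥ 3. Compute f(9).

f(3) = -4·5 - 3·(-3) = -11
f(4) = -4·(-11) - 3·5 = 29
f(5) = -4·29 - 3·(-11) = -83
f(6) = -4·(-83) - 3·29 = 245
f(7) = -4·245 - 3·(-83) = -731
f(8) = -4·(-731) - 3·245 = 2189
f(9) = -4·2189 - 3·(-731) = -6563

-6563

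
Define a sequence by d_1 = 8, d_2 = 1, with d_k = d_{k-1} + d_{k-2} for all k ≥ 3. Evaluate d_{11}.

327

d_3 = 1 + 8 = 9
d_4 = 9 + 1 = 10
d_5 = 10 + 9 = 19
d_6 = 19 + 10 = 29
d_7 = 29 + 19 = 48
d_8 = 48 + 29 = 77
d_9 = 77 + 48 = 125
d_{10} = 125 + 77 = 202
d_{11} = 202 + 125 = 327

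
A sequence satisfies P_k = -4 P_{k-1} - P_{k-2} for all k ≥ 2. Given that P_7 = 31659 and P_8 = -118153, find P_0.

Rearranging, P_{k-2} = -(P_k + 4 P_{k-1}).
P_6 = -(-118153 + 4(31659)) = -8483
P_5 = -(31659 + 4(-8483)) = 2273
P_4 = -(-8483 + 4(2273)) = -609
P_3 = -(2273 + 4(-609)) = 163
P_2 = -(-609 + 4(163)) = -43
P_1 = -(163 + 4(-43)) = 9
P_0 = -(-43 + 4(9)) = 7

7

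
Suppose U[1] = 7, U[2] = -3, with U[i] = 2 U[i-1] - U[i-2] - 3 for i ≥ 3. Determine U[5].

-51

U[3] = 2·(-3) - 7 - 3 = -16
U[4] = 2·(-16) - (-3) - 3 = -32
U[5] = 2·(-32) - (-16) - 3 = -51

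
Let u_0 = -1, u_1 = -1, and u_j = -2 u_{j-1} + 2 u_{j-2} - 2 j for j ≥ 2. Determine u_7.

206

u_2 = -2(-1) + 2(-1) - 4 = -4
u_3 = -2(-4) + 2(-1) - 6 = 0
u_4 = -2(0) + 2(-4) - 8 = -16
u_5 = -2(-16) + 2(0) - 10 = 22
u_6 = -2(22) + 2(-16) - 12 = -88
u_7 = -2(-88) + 2(22) - 14 = 206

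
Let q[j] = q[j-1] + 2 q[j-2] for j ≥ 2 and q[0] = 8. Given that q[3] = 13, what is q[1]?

-1

Let q[1] = w.
q[2] = 16 + w
q[3] = 16 + 3w
So 16 + 3w = 13, giving w = -1.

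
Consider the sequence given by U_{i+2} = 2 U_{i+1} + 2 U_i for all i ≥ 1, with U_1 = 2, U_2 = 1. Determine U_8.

U_3 = 2(1) + 2(2) = 6
U_4 = 2(6) + 2(1) = 14
U_5 = 2(14) + 2(6) = 40
U_6 = 2(40) + 2(14) = 108
U_7 = 2(108) + 2(40) = 296
U_8 = 2(296) + 2(108) = 808

808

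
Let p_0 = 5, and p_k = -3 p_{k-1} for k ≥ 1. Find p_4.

405

p_1 = -3·5 = -15
p_2 = -3·(-15) = 45
p_3 = -3·45 = -135
p_4 = -3·(-135) = 405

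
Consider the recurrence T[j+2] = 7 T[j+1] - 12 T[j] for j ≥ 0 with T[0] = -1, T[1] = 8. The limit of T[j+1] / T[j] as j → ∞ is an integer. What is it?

The characteristic equation is r^2 - 7r + 12 = 0, which factors as (r - 4)(r - 3) = 0.
So the roots are 4 and 3. Since |4| > |3| and the coefficient of 4^j is non-zero, the ratio tends to 4.

4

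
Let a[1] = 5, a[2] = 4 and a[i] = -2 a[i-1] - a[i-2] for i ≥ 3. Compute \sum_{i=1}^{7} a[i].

-22

a[3] = -2*4 - 5 = -13
a[4] = -2*(-13) - 4 = 22
a[5] = -2*22 - (-13) = -31
a[6] = -2*(-31) - 22 = 40
a[7] = -2*40 - (-31) = -49
Sum = 5 + 4 + (-13) + 22 + (-31) + 40 + (-49) = -22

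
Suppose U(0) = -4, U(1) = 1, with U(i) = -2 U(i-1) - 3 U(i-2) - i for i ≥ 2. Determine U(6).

U(2) = -2·1 - 3·(-4) - 2 = 8
U(3) = -2·8 - 3·1 - 3 = -22
U(4) = -2·(-22) - 3·8 - 4 = 16
U(5) = -2·16 - 3·(-22) - 5 = 29
U(6) = -2·29 - 3·16 - 6 = -112

-112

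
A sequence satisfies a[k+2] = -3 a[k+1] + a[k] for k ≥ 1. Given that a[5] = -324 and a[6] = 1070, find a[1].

-6

Rearranging, a[k-2] = a[k] + 3 a[k-1].
a[4] = 1070 + 3·(-324) = 98
a[3] = -324 + 3·98 = -30
a[2] = 98 + 3·(-30) = 8
a[1] = -30 + 3·8 = -6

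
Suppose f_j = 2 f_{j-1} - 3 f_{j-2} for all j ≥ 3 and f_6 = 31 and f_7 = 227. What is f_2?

7

Rearranging, f_{j-2} = (f_j - 2 f_{j-1}) / -3.
f_5 = (227 - 2(31)) / -3 = 165/-3 = -55
f_4 = (31 - 2(-55)) / -3 = 141/-3 = -47
f_3 = (-55 - 2(-47)) / -3 = 39/-3 = -13
f_2 = (-47 - 2(-13)) / -3 = -21/-3 = 7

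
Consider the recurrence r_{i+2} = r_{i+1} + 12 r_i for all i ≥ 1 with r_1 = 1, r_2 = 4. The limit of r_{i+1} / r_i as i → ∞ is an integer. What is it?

The characteristic equation is r^2 - r - 12 = 0, which factors as (r - 4)(r + 3) = 0.
So the roots are 4 and -3. Since |4| > |-3| and the coefficient of 4^i is non-zero, the ratio tends to 4.

4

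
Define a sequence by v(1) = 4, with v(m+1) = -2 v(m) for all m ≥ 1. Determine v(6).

v(2) = -2*4 = -8
v(3) = -2*(-8) = 16
v(4) = -2*16 = -32
v(5) = -2*(-32) = 64
v(6) = -2*64 = -128

-128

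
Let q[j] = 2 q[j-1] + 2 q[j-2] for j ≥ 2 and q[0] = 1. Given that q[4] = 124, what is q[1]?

7

Let q[1] = v.
q[2] = 2 + 2v
q[3] = 4 + 6v
q[4] = 12 + 16v
So 12 + 16v = 124, giving v = 7.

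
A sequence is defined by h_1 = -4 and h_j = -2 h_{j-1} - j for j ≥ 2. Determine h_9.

h_2 = -2·(-4) - 2 = 6
h_3 = -2·6 - 3 = -15
h_4 = -2·(-15) - 4 = 26
h_5 = -2·26 - 5 = -57
h_6 = -2·(-57) - 6 = 108
h_7 = -2·108 - 7 = -223
h_8 = -2·(-223) - 8 = 438
h_9 = -2·438 - 9 = -885

-885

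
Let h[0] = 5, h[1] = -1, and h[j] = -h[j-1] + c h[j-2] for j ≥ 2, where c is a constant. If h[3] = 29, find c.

h[2] = 1 + 5c
h[3] = -1 - 6c
So -1 - 6c = 29, giving c = -5.

-5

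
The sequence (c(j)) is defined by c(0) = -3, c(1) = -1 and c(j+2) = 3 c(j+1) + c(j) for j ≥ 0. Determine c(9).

-24751

c(2) = 3*(-1) + (-3) = -6
c(3) = 3*(-6) + (-1) = -19
c(4) = 3*(-19) + (-6) = -63
c(5) = 3*(-63) + (-19) = -208
c(6) = 3*(-208) + (-63) = -687
c(7) = 3*(-687) + (-208) = -2269
c(8) = 3*(-2269) + (-687) = -7494
c(9) = 3*(-7494) + (-2269) = -24751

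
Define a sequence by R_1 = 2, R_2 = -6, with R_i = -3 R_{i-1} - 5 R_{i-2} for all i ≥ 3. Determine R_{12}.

10656

R_3 = -3(-6) - 5(2) = 8
R_4 = -3(8) - 5(-6) = 6
R_5 = -3(6) - 5(8) = -58
R_6 = -3(-58) - 5(6) = 144
R_7 = -3(144) - 5(-58) = -142
R_8 = -3(-142) - 5(144) = -294
R_9 = -3(-294) - 5(-142) = 1592
R_{10} = -3(1592) - 5(-294) = -3306
R_{11} = -3(-3306) - 5(1592) = 1958
R_{12} = -3(1958) - 5(-3306) = 10656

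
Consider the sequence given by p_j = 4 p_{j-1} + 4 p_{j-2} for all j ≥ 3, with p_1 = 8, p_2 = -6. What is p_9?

p_3 = 4*(-6) + 4*8 = 8
p_4 = 4*8 + 4*(-6) = 8
p_5 = 4*8 + 4*8 = 64
p_6 = 4*64 + 4*8 = 288
p_7 = 4*288 + 4*64 = 1408
p_8 = 4*1408 + 4*288 = 6784
p_9 = 4*6784 + 4*1408 = 32768

32768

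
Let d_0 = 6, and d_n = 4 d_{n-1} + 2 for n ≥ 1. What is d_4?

1706

d_1 = 4*6 + 2 = 26
d_2 = 4*26 + 2 = 106
d_3 = 4*106 + 2 = 426
d_4 = 4*426 + 2 = 1706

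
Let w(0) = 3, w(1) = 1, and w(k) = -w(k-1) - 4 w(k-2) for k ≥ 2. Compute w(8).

-37

w(2) = -1 - 4*3 = -13
w(3) = -(-13) - 4*1 = 9
w(4) = -9 - 4*(-13) = 43
w(5) = -43 - 4*9 = -79
w(6) = -(-79) - 4*43 = -93
w(7) = -(-93) - 4*(-79) = 409
w(8) = -409 - 4*(-93) = -37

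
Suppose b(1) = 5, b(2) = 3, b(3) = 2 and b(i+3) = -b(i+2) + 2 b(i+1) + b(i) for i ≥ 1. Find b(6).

22

b(4) = -2 + 2(3) + 5 = 9
b(5) = -9 + 2(2) + 3 = -2
b(6) = -(-2) + 2(9) + 2 = 22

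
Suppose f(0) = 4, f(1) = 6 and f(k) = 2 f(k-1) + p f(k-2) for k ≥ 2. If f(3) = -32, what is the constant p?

f(2) = 12 + 4p
f(3) = 24 + 14p
So 24 + 14p = -32, giving p = -4.

-4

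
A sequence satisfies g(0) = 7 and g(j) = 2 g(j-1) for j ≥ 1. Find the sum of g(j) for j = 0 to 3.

g(1) = 2(7) = 14
g(2) = 2(14) = 28
g(3) = 2(28) = 56
Sum = 7 + 14 + 28 + 56 = 105

105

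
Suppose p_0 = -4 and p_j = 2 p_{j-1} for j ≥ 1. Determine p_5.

-128

p_1 = 2*(-4) = -8
p_2 = 2*(-8) = -16
p_3 = 2*(-16) = -32
p_4 = 2*(-32) = -64
p_5 = 2*(-64) = -128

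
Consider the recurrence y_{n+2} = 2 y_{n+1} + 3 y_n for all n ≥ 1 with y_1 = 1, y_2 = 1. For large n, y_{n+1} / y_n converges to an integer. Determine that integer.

3

The characteristic equation is r^2 - 2r - 3 = 0, which factors as (r - 3)(r + 1) = 0.
So the roots are 3 and -1. Since |3| > |-1| and the coefficient of 3^n is non-zero, the ratio tends to 3.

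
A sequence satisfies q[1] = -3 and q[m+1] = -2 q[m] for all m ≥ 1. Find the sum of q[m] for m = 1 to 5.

-33

q[2] = -2·(-3) = 6
q[3] = -2·6 = -12
q[4] = -2·(-12) = 24
q[5] = -2·24 = -48
Sum = (-3) + 6 + (-12) + 24 + (-48) = -33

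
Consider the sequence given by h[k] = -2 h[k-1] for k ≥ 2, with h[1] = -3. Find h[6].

96

h[2] = -2(-3) = 6
h[3] = -2(6) = -12
h[4] = -2(-12) = 24
h[5] = -2(24) = -48
h[6] = -2(-48) = 96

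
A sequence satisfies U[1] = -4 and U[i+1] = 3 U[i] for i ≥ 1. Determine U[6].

-972

U[2] = 3·(-4) = -12
U[3] = 3·(-12) = -36
U[4] = 3·(-36) = -108
U[5] = 3·(-108) = -324
U[6] = 3·(-324) = -972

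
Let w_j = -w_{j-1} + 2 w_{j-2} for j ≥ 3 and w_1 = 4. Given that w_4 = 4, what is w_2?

4

Let w_2 = z.
w_3 = 8 - z
w_4 = -8 + 3z
So -8 + 3z = 4, giving z = 4.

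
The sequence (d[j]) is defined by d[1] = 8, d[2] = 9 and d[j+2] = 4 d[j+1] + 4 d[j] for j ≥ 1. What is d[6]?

7248

d[3] = 4(9) + 4(8) = 68
d[4] = 4(68) + 4(9) = 308
d[5] = 4(308) + 4(68) = 1504
d[6] = 4(1504) + 4(308) = 7248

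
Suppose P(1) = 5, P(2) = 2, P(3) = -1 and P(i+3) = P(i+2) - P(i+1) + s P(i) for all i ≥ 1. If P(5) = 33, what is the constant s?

P(4) = -3 + 5s
P(5) = -2 + 7s
So -2 + 7s = 33, giving s = 5.

5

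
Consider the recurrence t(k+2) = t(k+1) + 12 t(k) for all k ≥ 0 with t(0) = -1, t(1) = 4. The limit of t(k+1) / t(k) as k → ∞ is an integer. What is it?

4

The characteristic equation is r^2 - r - 12 = 0, which factors as (r - 4)(r + 3) = 0.
So the roots are 4 and -3. Since |4| > |-3| and the coefficient of 4^k is non-zero, the ratio tends to 4.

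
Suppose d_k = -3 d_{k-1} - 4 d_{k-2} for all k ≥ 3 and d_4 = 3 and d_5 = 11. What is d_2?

Rearranging, d_{k-2} = (d_k + 3 d_{k-1}) / -4.
d_3 = (11 + 3*3) / -4 = 20/-4 = -5
d_2 = (3 + 3*(-5)) / -4 = -12/-4 = 3

3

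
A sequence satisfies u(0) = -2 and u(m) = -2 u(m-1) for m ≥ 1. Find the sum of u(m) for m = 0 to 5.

42

u(1) = -2·(-2) = 4
u(2) = -2·4 = -8
u(3) = -2·(-8) = 16
u(4) = -2·16 = -32
u(5) = -2·(-32) = 64
Sum = (-2) + 4 + (-8) + 16 + (-32) + 64 = 42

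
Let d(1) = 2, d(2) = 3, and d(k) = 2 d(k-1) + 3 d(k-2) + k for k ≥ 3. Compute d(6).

407

d(3) = 2(3) + 3(2) + 3 = 15
d(4) = 2(15) + 3(3) + 4 = 43
d(5) = 2(43) + 3(15) + 5 = 136
d(6) = 2(136) + 3(43) + 6 = 407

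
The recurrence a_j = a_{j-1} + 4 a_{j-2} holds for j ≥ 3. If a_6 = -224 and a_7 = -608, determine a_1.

-3

Rearranging, a_{j-2} = (a_j - a_{j-1}) / 4.
a_5 = (-608 - (-224)) / 4 = -384/4 = -96
a_4 = (-224 - (-96)) / 4 = -128/4 = -32
a_3 = (-96 - (-32)) / 4 = -64/4 = -16
a_2 = (-32 - (-16)) / 4 = -16/4 = -4
a_1 = (-16 - (-4)) / 4 = -12/4 = -3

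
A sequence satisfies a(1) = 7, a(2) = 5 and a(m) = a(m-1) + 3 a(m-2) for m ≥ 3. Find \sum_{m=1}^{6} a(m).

440

a(3) = 5 + 3*7 = 26
a(4) = 26 + 3*5 = 41
a(5) = 41 + 3*26 = 119
a(6) = 119 + 3*41 = 242
Sum = 7 + 5 + 26 + 41 + 119 + 242 = 440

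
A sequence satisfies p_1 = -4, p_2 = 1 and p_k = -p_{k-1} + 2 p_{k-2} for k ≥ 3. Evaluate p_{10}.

p_3 = -1 + 2*(-4) = -9
p_4 = -(-9) + 2*1 = 11
p_5 = -11 + 2*(-9) = -29
p_6 = -(-29) + 2*11 = 51
p_7 = -51 + 2*(-29) = -109
p_8 = -(-109) + 2*51 = 211
p_9 = -211 + 2*(-109) = -429
p_{10} = -(-429) + 2*211 = 851

851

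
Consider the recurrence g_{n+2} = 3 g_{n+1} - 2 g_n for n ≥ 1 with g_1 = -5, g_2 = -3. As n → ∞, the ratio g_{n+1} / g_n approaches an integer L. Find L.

The characteristic equation is r^2 - 3r + 2 = 0, which factors as (r - 2)(r - 1) = 0.
So the roots are 2 and 1. Since |2| > |1| and the coefficient of 2^n is non-zero, the ratio tends to 2.

2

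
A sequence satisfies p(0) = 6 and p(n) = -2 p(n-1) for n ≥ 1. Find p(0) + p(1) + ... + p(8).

1026

p(1) = -2(6) = -12
p(2) = -2(-12) = 24
p(3) = -2(24) = -48
p(4) = -2(-48) = 96
p(5) = -2(96) = -192
p(6) = -2(-192) = 384
p(7) = -2(384) = -768
p(8) = -2(-768) = 1536
Sum = 6 + (-12) + 24 + (-48) + 96 + (-192) + 384 + (-768) + 1536 = 1026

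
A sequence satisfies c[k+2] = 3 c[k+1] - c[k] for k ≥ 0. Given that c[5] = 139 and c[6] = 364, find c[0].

Rearranging, c[k-2] = -(c[k] - 3 c[k-1]).
c[4] = -(364 - 3*139) = 53
c[3] = -(139 - 3*53) = 20
c[2] = -(53 - 3*20) = 7
c[1] = -(20 - 3*7) = 1
c[0] = -(7 - 3*1) = -4

-4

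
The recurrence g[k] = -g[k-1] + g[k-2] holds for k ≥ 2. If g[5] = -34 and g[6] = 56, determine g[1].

-2

Rearranging, g[k-2] = g[k] + g[k-1].
g[4] = 56 + (-34) = 22
g[3] = -34 + 22 = -12
g[2] = 22 + (-12) = 10
g[1] = -12 + 10 = -2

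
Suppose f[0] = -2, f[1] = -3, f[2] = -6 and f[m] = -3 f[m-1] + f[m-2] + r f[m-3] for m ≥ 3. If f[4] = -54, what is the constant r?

-1

f[3] = 15 - 2r
f[4] = -51 + 3r
So -51 + 3r = -54, giving r = -1.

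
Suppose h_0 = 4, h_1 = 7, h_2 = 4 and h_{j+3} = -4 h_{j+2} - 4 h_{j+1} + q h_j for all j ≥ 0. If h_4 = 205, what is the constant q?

h_3 = -44 + 4q
h_4 = 160 - 9q
So 160 - 9q = 205, giving q = -5.

-5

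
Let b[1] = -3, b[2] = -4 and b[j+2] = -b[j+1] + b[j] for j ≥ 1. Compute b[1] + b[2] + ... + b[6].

-16

b[3] = -(-4) + (-3) = 1
b[4] = -1 + (-4) = -5
b[5] = -(-5) + 1 = 6
b[6] = -6 + (-5) = -11
Sum = (-3) + (-4) + 1 + (-5) + 6 + (-11) = -16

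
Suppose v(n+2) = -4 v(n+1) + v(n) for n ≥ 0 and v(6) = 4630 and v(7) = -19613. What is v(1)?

-5

Rearranging, v(n-2) = v(n) + 4 v(n-1).
v(5) = -19613 + 4*4630 = -1093
v(4) = 4630 + 4*(-1093) = 258
v(3) = -1093 + 4*258 = -61
v(2) = 258 + 4*(-61) = 14
v(1) = -61 + 4*14 = -5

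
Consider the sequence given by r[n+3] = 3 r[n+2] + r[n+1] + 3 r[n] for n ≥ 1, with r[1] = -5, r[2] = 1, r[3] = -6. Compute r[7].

-1236

r[4] = 3*(-6) + 1 + 3*(-5) = -32
r[5] = 3*(-32) + (-6) + 3*1 = -99
r[6] = 3*(-99) + (-32) + 3*(-6) = -347
r[7] = 3*(-347) + (-99) + 3*(-32) = -1236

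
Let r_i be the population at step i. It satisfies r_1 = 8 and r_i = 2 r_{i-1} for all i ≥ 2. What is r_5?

128

r_2 = 2·8 = 16
r_3 = 2·16 = 32
r_4 = 2·32 = 64
r_5 = 2·64 = 128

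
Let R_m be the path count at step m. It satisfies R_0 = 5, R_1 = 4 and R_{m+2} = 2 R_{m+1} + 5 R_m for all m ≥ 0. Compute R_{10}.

547753

R_2 = 2(4) + 5(5) = 33
R_3 = 2(33) + 5(4) = 86
R_4 = 2(86) + 5(33) = 337
R_5 = 2(337) + 5(86) = 1104
R_6 = 2(1104) + 5(337) = 3893
R_7 = 2(3893) + 5(1104) = 13306
R_8 = 2(13306) + 5(3893) = 46077
R_9 = 2(46077) + 5(13306) = 158684
R_{10} = 2(158684) + 5(46077) = 547753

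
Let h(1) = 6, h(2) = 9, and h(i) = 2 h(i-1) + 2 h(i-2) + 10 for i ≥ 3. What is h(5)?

306

h(3) = 2*9 + 2*6 + 10 = 40
h(4) = 2*40 + 2*9 + 10 = 108
h(5) = 2*108 + 2*40 + 10 = 306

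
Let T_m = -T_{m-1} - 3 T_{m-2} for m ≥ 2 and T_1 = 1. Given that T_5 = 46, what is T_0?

-3

Let T_0 = z.
T_2 = -1 - 3z
T_3 = -2 + 3z
T_4 = 5 + 6z
T_5 = 1 - 15z
So 1 - 15z = 46, giving z = -3.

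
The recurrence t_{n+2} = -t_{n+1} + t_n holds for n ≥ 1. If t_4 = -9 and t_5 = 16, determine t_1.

Rearranging, t_{n-2} = t_n + t_{n-1}.
t_3 = 16 + (-9) = 7
t_2 = -9 + 7 = -2
t_1 = 7 + (-2) = 5

5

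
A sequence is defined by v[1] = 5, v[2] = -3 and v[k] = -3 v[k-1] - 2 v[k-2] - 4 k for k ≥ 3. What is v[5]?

-81

v[3] = -3*(-3) - 2*5 - 12 = -13
v[4] = -3*(-13) - 2*(-3) - 16 = 29
v[5] = -3*29 - 2*(-13) - 20 = -81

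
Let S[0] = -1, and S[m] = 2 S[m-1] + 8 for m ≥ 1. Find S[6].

440

S[1] = 2·(-1) + 8 = 6
S[2] = 2·6 + 8 = 20
S[3] = 2·20 + 8 = 48
S[4] = 2·48 + 8 = 104
S[5] = 2·104 + 8 = 216
S[6] = 2·216 + 8 = 440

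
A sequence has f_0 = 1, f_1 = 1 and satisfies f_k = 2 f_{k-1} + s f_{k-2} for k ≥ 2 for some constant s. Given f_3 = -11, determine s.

f_2 = 2 + s
f_3 = 4 + 3s
So 4 + 3s = -11, giving s = -5.

-5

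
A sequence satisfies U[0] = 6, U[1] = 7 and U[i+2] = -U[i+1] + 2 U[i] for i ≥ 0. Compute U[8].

-79

U[2] = -7 + 2*6 = 5
U[3] = -5 + 2*7 = 9
U[4] = -9 + 2*5 = 1
U[5] = -1 + 2*9 = 17
U[6] = -17 + 2*1 = -15
U[7] = -(-15) + 2*17 = 49
U[8] = -49 + 2*(-15) = -79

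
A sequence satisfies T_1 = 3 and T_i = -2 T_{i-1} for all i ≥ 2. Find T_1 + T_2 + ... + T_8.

-255

T_2 = -2·3 = -6
T_3 = -2·(-6) = 12
T_4 = -2·12 = -24
T_5 = -2·(-24) = 48
T_6 = -2·48 = -96
T_7 = -2·(-96) = 192
T_8 = -2·192 = -384
Sum = 3 + (-6) + 12 + (-24) + 48 + (-96) + 192 + (-384) = -255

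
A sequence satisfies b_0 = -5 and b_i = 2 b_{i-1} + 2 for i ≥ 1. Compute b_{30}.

-3221225474

The fixed point is 2/(1 - 2) = -2, so b_i + 2 = 2(b_{i-1} + 2).
Hence b_i = -3·2^i - 2.
b_{30} = -3·2^{30} - 2 = -3·1073741824 - 2 = -3221225474.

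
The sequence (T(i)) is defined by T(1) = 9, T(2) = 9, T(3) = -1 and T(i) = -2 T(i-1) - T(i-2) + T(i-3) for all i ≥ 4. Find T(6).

T(4) = -2(-1) - 9 + 9 = 2
T(5) = -2(2) - (-1) + 9 = 6
T(6) = -2(6) - 2 + (-1) = -15

-15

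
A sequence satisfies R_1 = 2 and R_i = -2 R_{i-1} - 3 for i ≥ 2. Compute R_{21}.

The fixed point is -3/(1 + 2) = -1, so R_i + 1 = -2(R_{i-1} + 1).
Hence R_i = 3·(-2)^{i-1} - 1.
R_{21} = 3·(-2)^{20} - 1 = 3·1048576 - 1 = 3145727.

3145727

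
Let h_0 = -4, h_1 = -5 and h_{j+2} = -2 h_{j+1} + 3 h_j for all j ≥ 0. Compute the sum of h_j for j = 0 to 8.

1192

h_2 = -2*(-5) + 3*(-4) = -2
h_3 = -2*(-2) + 3*(-5) = -11
h_4 = -2*(-11) + 3*(-2) = 16
h_5 = -2*16 + 3*(-11) = -65
h_6 = -2*(-65) + 3*16 = 178
h_7 = -2*178 + 3*(-65) = -551
h_8 = -2*(-551) + 3*178 = 1636
Sum = (-4) + (-5) + (-2) + (-11) + 16 + (-65) + 178 + (-551) + 1636 = 1192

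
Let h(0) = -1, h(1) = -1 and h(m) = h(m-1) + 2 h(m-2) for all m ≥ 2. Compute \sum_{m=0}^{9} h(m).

h(2) = (-1) + 2(-1) = -3
h(3) = (-3) + 2(-1) = -5
h(4) = (-5) + 2(-3) = -11
h(5) = (-11) + 2(-5) = -21
h(6) = (-21) + 2(-11) = -43
h(7) = (-43) + 2(-21) = -85
h(8) = (-85) + 2(-43) = -171
h(9) = (-171) + 2(-85) = -341
Sum = (-1) + (-1) + (-3) + (-5) + (-11) + (-21) + (-43) + (-85) + (-171) + (-341) = -682

-682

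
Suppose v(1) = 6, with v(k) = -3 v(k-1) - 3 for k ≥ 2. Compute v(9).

v(2) = -3(6) - 3 = -21
v(3) = -3(-21) - 3 = 60
v(4) = -3(60) - 3 = -183
v(5) = -3(-183) - 3 = 546
v(6) = -3(546) - 3 = -1641
v(7) = -3(-1641) - 3 = 4920
v(8) = -3(4920) - 3 = -14763
v(9) = -3(-14763) - 3 = 44286

44286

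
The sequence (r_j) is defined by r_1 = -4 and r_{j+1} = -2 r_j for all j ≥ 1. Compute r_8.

r_2 = -2*(-4) = 8
r_3 = -2*8 = -16
r_4 = -2*(-16) = 32
r_5 = -2*32 = -64
r_6 = -2*(-64) = 128
r_7 = -2*128 = -256
r_8 = -2*(-256) = 512

512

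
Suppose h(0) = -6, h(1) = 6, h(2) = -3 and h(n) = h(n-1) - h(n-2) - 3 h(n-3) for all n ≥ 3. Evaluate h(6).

h(3) = (-3) - 6 - 3*(-6) = 9
h(4) = 9 - (-3) - 3*6 = -6
h(5) = (-6) - 9 - 3*(-3) = -6
h(6) = (-6) - (-6) - 3*9 = -27

-27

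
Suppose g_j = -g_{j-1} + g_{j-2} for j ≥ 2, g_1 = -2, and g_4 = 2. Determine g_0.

Let g_0 = y.
g_2 = 2 + y
g_3 = -4 - y
g_4 = 6 + 2y
So 6 + 2y = 2, giving y = -2.

-2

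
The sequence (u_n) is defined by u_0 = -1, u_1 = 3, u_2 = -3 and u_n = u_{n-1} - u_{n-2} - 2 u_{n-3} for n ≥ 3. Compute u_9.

-60

u_3 = (-3) - 3 - 2*(-1) = -4
u_4 = (-4) - (-3) - 2*3 = -7
u_5 = (-7) - (-4) - 2*(-3) = 3
u_6 = 3 - (-7) - 2*(-4) = 18
u_7 = 18 - 3 - 2*(-7) = 29
u_8 = 29 - 18 - 2*3 = 5
u_9 = 5 - 29 - 2*18 = -60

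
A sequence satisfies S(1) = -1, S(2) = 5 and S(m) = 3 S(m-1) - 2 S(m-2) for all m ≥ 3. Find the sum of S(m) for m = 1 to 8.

S(3) = 3*5 - 2*(-1) = 17
S(4) = 3*17 - 2*5 = 41
S(5) = 3*41 - 2*17 = 89
S(6) = 3*89 - 2*41 = 185
S(7) = 3*185 - 2*89 = 377
S(8) = 3*377 - 2*185 = 761
Sum = (-1) + 5 + 17 + 41 + 89 + 185 + 377 + 761 = 1474

1474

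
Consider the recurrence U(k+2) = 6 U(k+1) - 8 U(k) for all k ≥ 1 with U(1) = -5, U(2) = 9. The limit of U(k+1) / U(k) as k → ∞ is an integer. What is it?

The characteristic equation is r^2 - 6r + 8 = 0, which factors as (r - 4)(r - 2) = 0.
So the roots are 4 and 2. Since |4| > |2| and the coefficient of 4^k is non-zero, the ratio tends to 4.

4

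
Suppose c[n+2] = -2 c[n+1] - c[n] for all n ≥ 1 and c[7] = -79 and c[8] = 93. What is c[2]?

9

Rearranging, c[n-2] = -(c[n] + 2 c[n-1]).
c[6] = -(93 + 2·(-79)) = 65
c[5] = -(-79 + 2·65) = -51
c[4] = -(65 + 2·(-51)) = 37
c[3] = -(-51 + 2·37) = -23
c[2] = -(37 + 2·(-23)) = 9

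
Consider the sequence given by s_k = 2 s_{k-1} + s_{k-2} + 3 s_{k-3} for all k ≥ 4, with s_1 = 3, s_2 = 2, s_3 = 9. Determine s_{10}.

s_4 = 2·9 + 2 + 3·3 = 29
s_5 = 2·29 + 9 + 3·2 = 73
s_6 = 2·73 + 29 + 3·9 = 202
s_7 = 2·202 + 73 + 3·29 = 564
s_8 = 2·564 + 202 + 3·73 = 1549
s_9 = 2·1549 + 564 + 3·202 = 4268
s_{10} = 2·4268 + 1549 + 3·564 = 11777

11777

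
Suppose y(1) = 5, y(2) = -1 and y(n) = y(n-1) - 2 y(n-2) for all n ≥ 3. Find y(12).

y(3) = (-1) - 2(5) = -11
y(4) = (-11) - 2(-1) = -9
y(5) = (-9) - 2(-11) = 13
y(6) = 13 - 2(-9) = 31
y(7) = 31 - 2(13) = 5
y(8) = 5 - 2(31) = -57
y(9) = (-57) - 2(5) = -67
y(10) = (-67) - 2(-57) = 47
y(11) = 47 - 2(-67) = 181
y(12) = 181 - 2(47) = 87

87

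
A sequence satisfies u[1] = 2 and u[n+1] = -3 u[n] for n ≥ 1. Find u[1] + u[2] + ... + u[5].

122

u[2] = -3*2 = -6
u[3] = -3*(-6) = 18
u[4] = -3*18 = -54
u[5] = -3*(-54) = 162
Sum = 2 + (-6) + 18 + (-54) + 162 = 122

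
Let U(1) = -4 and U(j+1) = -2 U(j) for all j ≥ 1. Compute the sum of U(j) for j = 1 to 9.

U(2) = -2·(-4) = 8
U(3) = -2·8 = -16
U(4) = -2·(-16) = 32
U(5) = -2·32 = -64
U(6) = -2·(-64) = 128
U(7) = -2·128 = -256
U(8) = -2·(-256) = 512
U(9) = -2·512 = -1024
Sum = (-4) + 8 + (-16) + 32 + (-64) + 128 + (-256) + 512 + (-1024) = -684

-684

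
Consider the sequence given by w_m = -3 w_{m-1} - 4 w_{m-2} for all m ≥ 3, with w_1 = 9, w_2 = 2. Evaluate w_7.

w_3 = -3(2) - 4(9) = -42
w_4 = -3(-42) - 4(2) = 118
w_5 = -3(118) - 4(-42) = -186
w_6 = -3(-186) - 4(118) = 86
w_7 = -3(86) - 4(-186) = 486

486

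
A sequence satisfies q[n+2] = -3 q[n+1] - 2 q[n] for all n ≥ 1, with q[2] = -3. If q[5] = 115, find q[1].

-5

Let q[1] = y.
q[3] = 9 - 2y
q[4] = -21 + 6y
q[5] = 45 - 14y
So 45 - 14y = 115, giving y = -5.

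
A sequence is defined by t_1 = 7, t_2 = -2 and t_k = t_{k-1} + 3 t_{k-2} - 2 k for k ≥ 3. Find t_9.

t_3 = (-2) + 3·7 - 6 = 13
t_4 = 13 + 3·(-2) - 8 = -1
t_5 = (-1) + 3·13 - 10 = 28
t_6 = 28 + 3·(-1) - 12 = 13
t_7 = 13 + 3·28 - 14 = 83
t_8 = 83 + 3·13 - 16 = 106
t_9 = 106 + 3·83 - 18 = 337

337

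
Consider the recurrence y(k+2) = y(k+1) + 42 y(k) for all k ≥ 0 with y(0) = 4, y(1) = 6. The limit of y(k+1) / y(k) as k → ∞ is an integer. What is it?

The characteristic equation is r^2 - r - 42 = 0, which factors as (r - 7)(r + 6) = 0.
So the roots are 7 and -6. Since |7| > |-6| and the coefficient of 7^k is non-zero, the ratio tends to 7.

7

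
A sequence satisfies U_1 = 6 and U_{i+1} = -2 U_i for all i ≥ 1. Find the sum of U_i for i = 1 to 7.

258

U_2 = -2*6 = -12
U_3 = -2*(-12) = 24
U_4 = -2*24 = -48
U_5 = -2*(-48) = 96
U_6 = -2*96 = -192
U_7 = -2*(-192) = 384
Sum = 6 + (-12) + 24 + (-48) + 96 + (-192) + 384 = 258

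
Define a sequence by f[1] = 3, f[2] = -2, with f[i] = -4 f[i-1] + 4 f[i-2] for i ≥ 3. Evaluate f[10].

f[3] = -4(-2) + 4(3) = 20
f[4] = -4(20) + 4(-2) = -88
f[5] = -4(-88) + 4(20) = 432
f[6] = -4(432) + 4(-88) = -2080
f[7] = -4(-2080) + 4(432) = 10048
f[8] = -4(10048) + 4(-2080) = -48512
f[9] = -4(-48512) + 4(10048) = 234240
f[10] = -4(234240) + 4(-48512) = -1131008

-1131008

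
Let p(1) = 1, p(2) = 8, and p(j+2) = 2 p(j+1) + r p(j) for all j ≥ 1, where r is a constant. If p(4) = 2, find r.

-3

p(3) = 16 + r
p(4) = 32 + 10r
So 32 + 10r = 2, giving r = -3.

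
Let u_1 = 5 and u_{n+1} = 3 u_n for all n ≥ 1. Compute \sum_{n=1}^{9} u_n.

u_2 = 3·5 = 15
u_3 = 3·15 = 45
u_4 = 3·45 = 135
u_5 = 3·135 = 405
u_6 = 3·405 = 1215
u_7 = 3·1215 = 3645
u_8 = 3·3645 = 10935
u_9 = 3·10935 = 32805
Sum = 5 + 15 + 45 + 135 + 405 + 1215 + 3645 + 10935 + 32805 = 49205

49205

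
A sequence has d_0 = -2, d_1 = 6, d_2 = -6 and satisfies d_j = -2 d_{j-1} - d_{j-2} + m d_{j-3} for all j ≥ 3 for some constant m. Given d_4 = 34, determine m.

4

d_3 = 6 - 2m
d_4 = -6 + 10m
So -6 + 10m = 34, giving m = 4.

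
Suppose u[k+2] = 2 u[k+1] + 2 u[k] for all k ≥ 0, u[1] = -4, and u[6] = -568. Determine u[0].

-1

Let u[0] = x.
u[2] = -8 + 2x
u[3] = -24 + 4x
u[4] = -64 + 12x
u[5] = -176 + 32x
u[6] = -480 + 88x
So -480 + 88x = -568, giving x = -1.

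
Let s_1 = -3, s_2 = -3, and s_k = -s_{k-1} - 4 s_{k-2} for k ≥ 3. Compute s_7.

s_3 = -(-3) - 4·(-3) = 15
s_4 = -15 - 4·(-3) = -3
s_5 = -(-3) - 4·15 = -57
s_6 = -(-57) - 4·(-3) = 69
s_7 = -69 - 4·(-57) = 159

159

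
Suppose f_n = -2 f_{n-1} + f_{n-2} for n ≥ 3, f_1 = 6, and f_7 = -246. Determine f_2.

6

Let f_2 = v.
f_3 = 6 - 2v
f_4 = -12 + 5v
f_5 = 30 - 12v
f_6 = -72 + 29v
f_7 = 174 - 70v
So 174 - 70v = -246, giving v = 6.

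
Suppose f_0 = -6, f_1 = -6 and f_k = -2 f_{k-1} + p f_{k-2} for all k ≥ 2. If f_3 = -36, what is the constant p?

f_2 = 12 - 6p
f_3 = -24 + 6p
So -24 + 6p = -36, giving p = -2.

-2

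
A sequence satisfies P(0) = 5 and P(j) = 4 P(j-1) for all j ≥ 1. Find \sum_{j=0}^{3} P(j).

P(1) = 4(5) = 20
P(2) = 4(20) = 80
P(3) = 4(80) = 320
Sum = 5 + 20 + 80 + 320 = 425

425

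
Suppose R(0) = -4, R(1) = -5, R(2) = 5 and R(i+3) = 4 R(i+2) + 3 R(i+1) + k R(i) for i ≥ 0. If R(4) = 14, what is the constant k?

1

R(3) = 5 - 4k
R(4) = 35 - 21k
So 35 - 21k = 14, giving k = 1.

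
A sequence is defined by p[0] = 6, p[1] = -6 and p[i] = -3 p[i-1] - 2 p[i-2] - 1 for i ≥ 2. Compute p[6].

-15

p[2] = -3*(-6) - 2*6 - 1 = 5
p[3] = -3*5 - 2*(-6) - 1 = -4
p[4] = -3*(-4) - 2*5 - 1 = 1
p[5] = -3*1 - 2*(-4) - 1 = 4
p[6] = -3*4 - 2*1 - 1 = -15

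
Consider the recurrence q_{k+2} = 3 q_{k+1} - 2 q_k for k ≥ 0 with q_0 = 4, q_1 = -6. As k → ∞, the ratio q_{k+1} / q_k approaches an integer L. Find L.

2

The characteristic equation is r^2 - 3r + 2 = 0, which factors as (r - 2)(r - 1) = 0.
So the roots are 2 and 1. Since |2| > |1| and the coefficient of 2^k is non-zero, the ratio tends to 2.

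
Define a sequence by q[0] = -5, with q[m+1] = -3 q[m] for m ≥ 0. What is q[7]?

q[1] = -3·(-5) = 15
q[2] = -3·15 = -45
q[3] = -3·(-45) = 135
q[4] = -3·135 = -405
q[5] = -3·(-405) = 1215
q[6] = -3·1215 = -3645
q[7] = -3·(-3645) = 10935

10935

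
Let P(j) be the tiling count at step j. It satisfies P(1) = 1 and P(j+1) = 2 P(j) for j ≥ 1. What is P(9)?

256

P(2) = 2·1 = 2
P(3) = 2·2 = 4
P(4) = 2·4 = 8
P(5) = 2·8 = 16
P(6) = 2·16 = 32
P(7) = 2·32 = 64
P(8) = 2·64 = 128
P(9) = 2·128 = 256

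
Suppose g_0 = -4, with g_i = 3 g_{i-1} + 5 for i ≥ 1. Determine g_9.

-29527

g_1 = 3·(-4) + 5 = -7
g_2 = 3·(-7) + 5 = -16
g_3 = 3·(-16) + 5 = -43
g_4 = 3·(-43) + 5 = -124
g_5 = 3·(-124) + 5 = -367
g_6 = 3·(-367) + 5 = -1096
g_7 = 3·(-1096) + 5 = -3283
g_8 = 3·(-3283) + 5 = -9844
g_9 = 3·(-9844) + 5 = -29527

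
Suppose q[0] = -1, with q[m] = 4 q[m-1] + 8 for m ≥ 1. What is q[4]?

424

q[1] = 4*(-1) + 8 = 4
q[2] = 4*4 + 8 = 24
q[3] = 4*24 + 8 = 104
q[4] = 4*104 + 8 = 424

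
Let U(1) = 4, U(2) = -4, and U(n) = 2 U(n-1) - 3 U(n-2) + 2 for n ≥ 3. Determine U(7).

150

U(3) = 2*(-4) - 3*4 + 2 = -18
U(4) = 2*(-18) - 3*(-4) + 2 = -22
U(5) = 2*(-22) - 3*(-18) + 2 = 12
U(6) = 2*12 - 3*(-22) + 2 = 92
U(7) = 2*92 - 3*12 + 2 = 150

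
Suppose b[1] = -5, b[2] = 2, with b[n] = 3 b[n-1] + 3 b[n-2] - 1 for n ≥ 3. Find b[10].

-81745

b[3] = 3(2) + 3(-5) - 1 = -10
b[4] = 3(-10) + 3(2) - 1 = -25
b[5] = 3(-25) + 3(-10) - 1 = -106
b[6] = 3(-106) + 3(-25) - 1 = -394
b[7] = 3(-394) + 3(-106) - 1 = -1501
b[8] = 3(-1501) + 3(-394) - 1 = -5686
b[9] = 3(-5686) + 3(-1501) - 1 = -21562
b[10] = 3(-21562) + 3(-5686) - 1 = -81745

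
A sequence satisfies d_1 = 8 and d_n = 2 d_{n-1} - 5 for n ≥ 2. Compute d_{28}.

The fixed point is -5/(1 - 2) = 5, so d_n - 5 = 2(d_{n-1} - 5).
Hence d_n = 3·2^{n-1} + 5.
d_{28} = 3·2^{27} + 5 = 3·134217728 + 5 = 402653189.

402653189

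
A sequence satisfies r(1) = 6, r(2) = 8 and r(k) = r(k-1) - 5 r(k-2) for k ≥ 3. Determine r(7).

118

r(3) = 8 - 5(6) = -22
r(4) = (-22) - 5(8) = -62
r(5) = (-62) - 5(-22) = 48
r(6) = 48 - 5(-62) = 358
r(7) = 358 - 5(48) = 118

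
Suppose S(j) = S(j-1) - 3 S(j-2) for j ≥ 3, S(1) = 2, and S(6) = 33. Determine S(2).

Let S(2) = y.
S(3) = -6 + y
S(4) = -6 - 2y
S(5) = 12 - 5y
S(6) = 30 + y
So 30 + y = 33, giving y = 3.

3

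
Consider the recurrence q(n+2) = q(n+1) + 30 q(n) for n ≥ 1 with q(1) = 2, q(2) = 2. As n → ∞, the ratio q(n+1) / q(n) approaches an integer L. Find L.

6

The characteristic equation is r^2 - r - 30 = 0, which factors as (r - 6)(r + 5) = 0.
So the roots are 6 and -5. Since |6| > |-5| and the coefficient of 6^n is non-zero, the ratio tends to 6.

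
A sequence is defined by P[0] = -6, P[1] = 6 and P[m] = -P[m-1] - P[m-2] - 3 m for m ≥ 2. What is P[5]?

P[2] = -6 - (-6) - 6 = -6
P[3] = -(-6) - 6 - 9 = -9
P[4] = -(-9) - (-6) - 12 = 3
P[5] = -3 - (-9) - 15 = -9

-9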